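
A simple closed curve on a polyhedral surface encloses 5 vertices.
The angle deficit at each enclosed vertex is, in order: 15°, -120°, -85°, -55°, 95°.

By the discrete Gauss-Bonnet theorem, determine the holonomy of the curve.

Holonomy = total enclosed curvature = 15° + (-120°) + (-85°) + (-55°) + 95° = -150°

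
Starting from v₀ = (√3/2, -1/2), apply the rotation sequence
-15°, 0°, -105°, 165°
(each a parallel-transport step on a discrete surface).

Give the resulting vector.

Total rotation: (-15°) + 0° + (-105°) + 165° = 45°. Final vector: (0.9659, 0.2588)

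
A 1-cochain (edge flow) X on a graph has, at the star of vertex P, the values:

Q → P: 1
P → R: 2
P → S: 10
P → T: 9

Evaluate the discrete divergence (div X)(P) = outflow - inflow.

Divergence = sum of outgoing flows = (-1) + 2 + 10 + 9 = 20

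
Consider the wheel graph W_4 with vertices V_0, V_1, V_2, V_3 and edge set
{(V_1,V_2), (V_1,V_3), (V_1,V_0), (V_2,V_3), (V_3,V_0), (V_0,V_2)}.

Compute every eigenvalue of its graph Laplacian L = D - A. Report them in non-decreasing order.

The wheel W_4 is the join K_1 ∨ C_3 (a hub joined to every vertex of a cycle of length 3). For a join G ∨ H (G on p vertices, H on q vertices) the Laplacian spectrum is 0, p+q, the eigenvalues of L(G) other than one 0 each shifted by +q, and the eigenvalues of L(H) other than one 0 each shifted by +p. With G = K_1 (p = 1, nothing left after dropping its 0) and H = C_3 (q = 3, eigenvalues 2 − 2cos(2πk/3), k = 0, …, 2; drop k = 0), the spectrum of W_4 is 0, 4, and 1 + (2 − 2cos(2πk/3)) = 3 − 2cos(2πk/3) for k = 1, …, 2:
k=1: 3 − 2cos(2π/3) = 4.0; k=2: 3 − 2cos(4π/3) = 4.0.
Laplacian eigenvalues (increasing order): [0.0, 4.0, 4.0, 4.0]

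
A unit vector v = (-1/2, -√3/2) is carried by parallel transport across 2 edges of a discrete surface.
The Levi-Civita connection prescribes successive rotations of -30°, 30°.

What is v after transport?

Total rotation: (-30°) + 30° = 0°. Final vector: (-0.5000, -0.8660)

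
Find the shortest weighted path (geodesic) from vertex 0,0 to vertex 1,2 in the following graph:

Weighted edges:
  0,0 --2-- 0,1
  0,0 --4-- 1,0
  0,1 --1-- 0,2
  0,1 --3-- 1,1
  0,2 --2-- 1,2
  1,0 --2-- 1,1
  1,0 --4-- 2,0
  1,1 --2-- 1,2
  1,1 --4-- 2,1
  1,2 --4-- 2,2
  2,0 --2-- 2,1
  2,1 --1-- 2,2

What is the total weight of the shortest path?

Shortest path: 0,0 → 0,1 → 0,2 → 1,2, total weight = 5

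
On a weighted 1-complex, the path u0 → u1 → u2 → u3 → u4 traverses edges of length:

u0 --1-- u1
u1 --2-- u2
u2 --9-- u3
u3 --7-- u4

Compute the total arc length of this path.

Arc length = 1 + 2 + 9 + 7 = 19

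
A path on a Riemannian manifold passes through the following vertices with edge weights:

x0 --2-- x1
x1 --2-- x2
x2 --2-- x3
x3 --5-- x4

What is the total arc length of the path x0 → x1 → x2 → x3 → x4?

Arc length = 2 + 2 + 2 + 5 = 11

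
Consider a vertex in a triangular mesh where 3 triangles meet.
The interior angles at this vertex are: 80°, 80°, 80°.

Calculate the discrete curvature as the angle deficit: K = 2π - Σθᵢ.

Sum of angles = 240°. K = 360° - 240° = 120°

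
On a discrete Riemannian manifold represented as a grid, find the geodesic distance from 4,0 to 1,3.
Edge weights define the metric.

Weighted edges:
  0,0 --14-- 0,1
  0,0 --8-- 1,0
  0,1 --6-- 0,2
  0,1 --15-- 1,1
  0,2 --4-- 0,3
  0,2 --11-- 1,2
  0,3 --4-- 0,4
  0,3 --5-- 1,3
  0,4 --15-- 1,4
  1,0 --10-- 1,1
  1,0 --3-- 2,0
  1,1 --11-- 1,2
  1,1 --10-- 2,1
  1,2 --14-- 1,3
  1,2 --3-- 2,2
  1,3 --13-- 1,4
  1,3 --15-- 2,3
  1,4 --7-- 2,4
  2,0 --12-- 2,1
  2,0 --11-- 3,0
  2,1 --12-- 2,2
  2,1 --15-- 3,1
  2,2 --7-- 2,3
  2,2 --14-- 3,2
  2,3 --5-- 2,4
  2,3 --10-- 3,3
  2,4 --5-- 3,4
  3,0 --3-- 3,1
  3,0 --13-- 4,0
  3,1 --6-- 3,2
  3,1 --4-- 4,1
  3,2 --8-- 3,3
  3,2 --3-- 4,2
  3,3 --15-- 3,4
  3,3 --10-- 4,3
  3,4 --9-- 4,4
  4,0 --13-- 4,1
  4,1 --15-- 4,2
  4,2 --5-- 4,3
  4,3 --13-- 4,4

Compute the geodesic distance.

Shortest path: 4,0 → 3,0 → 3,1 → 3,2 → 2,2 → 1,2 → 1,3, total weight = 53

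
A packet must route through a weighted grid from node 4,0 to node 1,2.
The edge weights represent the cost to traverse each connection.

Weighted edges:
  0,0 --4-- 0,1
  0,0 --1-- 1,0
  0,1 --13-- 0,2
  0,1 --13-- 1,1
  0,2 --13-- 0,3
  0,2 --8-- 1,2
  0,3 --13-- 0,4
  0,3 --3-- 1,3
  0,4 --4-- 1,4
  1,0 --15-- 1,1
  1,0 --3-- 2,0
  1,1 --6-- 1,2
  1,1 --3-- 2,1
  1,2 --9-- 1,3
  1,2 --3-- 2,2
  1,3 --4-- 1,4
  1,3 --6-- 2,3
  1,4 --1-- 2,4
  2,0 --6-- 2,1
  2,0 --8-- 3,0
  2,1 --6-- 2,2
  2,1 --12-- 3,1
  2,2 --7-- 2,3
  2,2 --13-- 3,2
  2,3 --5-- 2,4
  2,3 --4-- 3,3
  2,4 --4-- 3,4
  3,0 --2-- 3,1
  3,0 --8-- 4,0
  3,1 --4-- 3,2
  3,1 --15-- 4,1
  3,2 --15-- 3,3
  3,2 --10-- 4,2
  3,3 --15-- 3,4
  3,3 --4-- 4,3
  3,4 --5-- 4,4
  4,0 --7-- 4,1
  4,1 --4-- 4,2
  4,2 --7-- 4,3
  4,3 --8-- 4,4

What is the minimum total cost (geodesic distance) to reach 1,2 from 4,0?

Shortest path: 4,0 → 3,0 → 3,1 → 3,2 → 2,2 → 1,2, total weight = 30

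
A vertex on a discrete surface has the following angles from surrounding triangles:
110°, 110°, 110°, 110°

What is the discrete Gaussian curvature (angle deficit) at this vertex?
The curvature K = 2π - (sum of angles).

Sum of angles = 440°. K = 360° - 440° = -80°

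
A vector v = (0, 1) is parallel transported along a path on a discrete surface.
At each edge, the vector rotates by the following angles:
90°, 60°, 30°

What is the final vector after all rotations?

Total rotation: 90° + 60° + 30° = 180°. Final vector: (0, -1)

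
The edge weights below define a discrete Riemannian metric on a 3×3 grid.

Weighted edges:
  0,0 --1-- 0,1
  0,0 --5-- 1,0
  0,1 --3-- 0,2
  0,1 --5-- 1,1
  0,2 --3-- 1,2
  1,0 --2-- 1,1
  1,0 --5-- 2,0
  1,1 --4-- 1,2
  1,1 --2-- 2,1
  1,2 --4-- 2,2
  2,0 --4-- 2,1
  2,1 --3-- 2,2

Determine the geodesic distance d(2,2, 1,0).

Shortest path: 2,2 → 2,1 → 1,1 → 1,0, total weight = 7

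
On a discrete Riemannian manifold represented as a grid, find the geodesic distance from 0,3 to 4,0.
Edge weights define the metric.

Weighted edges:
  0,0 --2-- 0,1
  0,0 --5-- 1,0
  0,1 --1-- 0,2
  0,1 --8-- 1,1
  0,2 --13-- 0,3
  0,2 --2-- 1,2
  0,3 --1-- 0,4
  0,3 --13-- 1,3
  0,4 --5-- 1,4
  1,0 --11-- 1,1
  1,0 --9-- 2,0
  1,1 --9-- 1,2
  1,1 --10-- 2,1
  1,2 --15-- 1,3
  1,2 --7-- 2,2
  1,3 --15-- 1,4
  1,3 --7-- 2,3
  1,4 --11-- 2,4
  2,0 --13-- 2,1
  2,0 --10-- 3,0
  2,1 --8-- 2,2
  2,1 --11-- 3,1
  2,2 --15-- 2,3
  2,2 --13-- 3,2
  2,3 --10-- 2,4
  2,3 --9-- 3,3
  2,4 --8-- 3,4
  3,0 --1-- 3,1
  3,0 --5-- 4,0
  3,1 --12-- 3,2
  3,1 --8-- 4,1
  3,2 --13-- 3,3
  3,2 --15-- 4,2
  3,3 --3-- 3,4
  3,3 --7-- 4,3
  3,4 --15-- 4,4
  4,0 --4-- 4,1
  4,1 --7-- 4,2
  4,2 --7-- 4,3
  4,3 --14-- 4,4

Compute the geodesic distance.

Shortest path: 0,3 → 0,2 → 0,1 → 0,0 → 1,0 → 2,0 → 3,0 → 4,0, total weight = 45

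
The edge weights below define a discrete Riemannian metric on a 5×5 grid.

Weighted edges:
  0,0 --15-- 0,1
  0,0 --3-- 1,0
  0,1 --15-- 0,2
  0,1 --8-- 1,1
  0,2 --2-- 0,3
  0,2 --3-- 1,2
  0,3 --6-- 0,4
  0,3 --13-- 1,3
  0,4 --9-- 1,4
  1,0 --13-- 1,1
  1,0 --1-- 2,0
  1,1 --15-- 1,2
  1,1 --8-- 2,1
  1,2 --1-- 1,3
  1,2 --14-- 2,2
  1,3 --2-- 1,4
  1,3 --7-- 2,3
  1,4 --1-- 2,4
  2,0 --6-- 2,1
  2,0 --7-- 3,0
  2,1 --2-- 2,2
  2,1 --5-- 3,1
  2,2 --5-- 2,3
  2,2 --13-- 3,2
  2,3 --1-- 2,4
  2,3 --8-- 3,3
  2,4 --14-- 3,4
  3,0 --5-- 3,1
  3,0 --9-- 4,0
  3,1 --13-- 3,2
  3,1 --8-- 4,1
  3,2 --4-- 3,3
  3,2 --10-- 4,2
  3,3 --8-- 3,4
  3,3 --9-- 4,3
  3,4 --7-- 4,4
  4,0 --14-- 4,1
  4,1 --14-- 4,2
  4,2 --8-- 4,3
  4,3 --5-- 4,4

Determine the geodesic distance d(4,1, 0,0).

Shortest path: 4,1 → 3,1 → 2,1 → 2,0 → 1,0 → 0,0, total weight = 23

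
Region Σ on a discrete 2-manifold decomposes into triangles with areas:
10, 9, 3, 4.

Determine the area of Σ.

10 + 9 + 3 + 4 = 26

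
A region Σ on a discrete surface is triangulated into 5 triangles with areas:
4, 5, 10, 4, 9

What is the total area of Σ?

4 + 5 + 10 + 4 + 9 = 32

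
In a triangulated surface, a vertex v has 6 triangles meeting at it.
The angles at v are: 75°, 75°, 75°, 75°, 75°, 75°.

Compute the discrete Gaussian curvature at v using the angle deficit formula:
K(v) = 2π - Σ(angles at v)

Sum of angles = 450°. K = 360° - 450° = -90° = -π/2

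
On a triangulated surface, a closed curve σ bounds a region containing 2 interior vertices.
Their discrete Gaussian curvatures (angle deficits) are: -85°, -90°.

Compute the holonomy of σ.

Holonomy = total enclosed curvature = (-85°) + (-90°) = -175°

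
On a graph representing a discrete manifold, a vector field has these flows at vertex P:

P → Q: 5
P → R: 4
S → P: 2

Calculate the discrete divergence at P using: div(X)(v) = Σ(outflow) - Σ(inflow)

Divergence = sum of outgoing flows = 5 + 4 + (-2) = 7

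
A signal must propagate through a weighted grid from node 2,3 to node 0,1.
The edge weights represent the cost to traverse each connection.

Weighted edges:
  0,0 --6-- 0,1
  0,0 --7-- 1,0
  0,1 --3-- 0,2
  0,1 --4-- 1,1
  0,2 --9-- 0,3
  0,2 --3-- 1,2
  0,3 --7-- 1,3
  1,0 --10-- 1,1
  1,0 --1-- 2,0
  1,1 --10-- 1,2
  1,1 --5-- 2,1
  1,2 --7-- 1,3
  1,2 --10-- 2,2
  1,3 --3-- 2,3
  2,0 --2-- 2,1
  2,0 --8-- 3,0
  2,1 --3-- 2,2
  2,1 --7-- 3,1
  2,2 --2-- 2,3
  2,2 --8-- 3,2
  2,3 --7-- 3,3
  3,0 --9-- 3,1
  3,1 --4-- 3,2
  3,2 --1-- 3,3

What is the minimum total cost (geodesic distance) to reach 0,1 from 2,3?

Shortest path: 2,3 → 2,2 → 2,1 → 1,1 → 0,1, total weight = 14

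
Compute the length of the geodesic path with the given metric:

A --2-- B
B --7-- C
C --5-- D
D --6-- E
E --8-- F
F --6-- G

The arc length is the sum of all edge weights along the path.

Arc length = 2 + 7 + 5 + 6 + 8 + 6 = 34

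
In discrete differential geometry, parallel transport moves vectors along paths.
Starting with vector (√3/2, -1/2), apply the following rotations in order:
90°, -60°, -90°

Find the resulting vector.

Total rotation: 90° + (-60°) + (-90°) = -60°. Final vector: (0, -1)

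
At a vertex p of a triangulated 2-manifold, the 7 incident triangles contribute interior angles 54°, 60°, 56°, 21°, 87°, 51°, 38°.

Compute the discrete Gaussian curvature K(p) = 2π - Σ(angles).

Sum of angles = 367°. K = 360° - 367° = -7° = -7π/180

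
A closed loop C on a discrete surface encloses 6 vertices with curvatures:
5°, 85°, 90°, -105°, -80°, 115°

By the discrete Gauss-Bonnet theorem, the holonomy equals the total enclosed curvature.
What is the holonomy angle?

Holonomy = total enclosed curvature = 5° + 85° + 90° + (-105°) + (-80°) + 115° = 110°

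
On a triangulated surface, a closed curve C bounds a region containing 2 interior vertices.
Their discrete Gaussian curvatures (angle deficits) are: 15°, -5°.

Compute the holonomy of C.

Holonomy = total enclosed curvature = 15° + (-5°) = 10°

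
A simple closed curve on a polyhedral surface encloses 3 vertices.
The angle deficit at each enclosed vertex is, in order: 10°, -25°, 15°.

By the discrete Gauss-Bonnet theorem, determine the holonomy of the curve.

Holonomy = total enclosed curvature = 10° + (-25°) + 15° = 0°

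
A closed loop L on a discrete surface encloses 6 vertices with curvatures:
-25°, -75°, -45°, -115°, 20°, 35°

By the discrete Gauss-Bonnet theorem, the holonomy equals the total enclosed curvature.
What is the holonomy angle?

Holonomy = total enclosed curvature = (-25°) + (-75°) + (-45°) + (-115°) + 20° + 35° = -205°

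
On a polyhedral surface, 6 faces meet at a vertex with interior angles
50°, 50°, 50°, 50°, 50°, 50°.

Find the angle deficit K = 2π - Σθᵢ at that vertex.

Sum of angles = 300°. K = 360° - 300° = 60°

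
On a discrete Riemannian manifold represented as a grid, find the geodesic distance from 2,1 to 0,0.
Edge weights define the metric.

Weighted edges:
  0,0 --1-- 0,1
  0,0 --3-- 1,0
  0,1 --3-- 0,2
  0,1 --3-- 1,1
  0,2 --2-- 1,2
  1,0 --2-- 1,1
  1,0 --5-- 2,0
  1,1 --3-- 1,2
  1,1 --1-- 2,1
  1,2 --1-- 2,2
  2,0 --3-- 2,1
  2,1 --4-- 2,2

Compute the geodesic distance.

Shortest path: 2,1 → 1,1 → 0,1 → 0,0, total weight = 5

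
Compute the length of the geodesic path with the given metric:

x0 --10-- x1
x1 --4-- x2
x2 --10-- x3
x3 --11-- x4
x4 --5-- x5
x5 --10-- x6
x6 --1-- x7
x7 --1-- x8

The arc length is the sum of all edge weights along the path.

Arc length = 10 + 4 + 10 + 11 + 5 + 10 + 1 + 1 = 52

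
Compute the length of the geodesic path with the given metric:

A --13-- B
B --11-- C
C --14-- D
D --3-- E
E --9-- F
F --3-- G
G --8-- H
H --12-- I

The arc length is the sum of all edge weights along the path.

Arc length = 13 + 11 + 14 + 3 + 9 + 3 + 8 + 12 = 73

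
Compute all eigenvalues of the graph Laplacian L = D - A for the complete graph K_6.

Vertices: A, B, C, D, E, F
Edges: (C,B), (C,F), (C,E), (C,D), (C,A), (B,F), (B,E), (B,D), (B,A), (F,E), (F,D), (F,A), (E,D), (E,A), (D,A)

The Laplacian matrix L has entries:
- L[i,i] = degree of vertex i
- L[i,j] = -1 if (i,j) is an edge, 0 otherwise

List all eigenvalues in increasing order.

For the complete graph K_n, L = nI − J (J = all-ones matrix). J has eigenvalues n (once, eigenvector 𝟙) and 0 (multiplicity n−1), so L has eigenvalues 0 (once) and n (multiplicity n−1). Here n = 6: eigenvalue 0 once and 6 with multiplicity 5.
Laplacian eigenvalues (increasing order): [0.0, 6.0, 6.0, 6.0, 6.0, 6.0]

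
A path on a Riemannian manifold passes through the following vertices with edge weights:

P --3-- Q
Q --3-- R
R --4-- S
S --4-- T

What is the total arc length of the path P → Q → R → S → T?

Arc length = 3 + 3 + 4 + 4 = 14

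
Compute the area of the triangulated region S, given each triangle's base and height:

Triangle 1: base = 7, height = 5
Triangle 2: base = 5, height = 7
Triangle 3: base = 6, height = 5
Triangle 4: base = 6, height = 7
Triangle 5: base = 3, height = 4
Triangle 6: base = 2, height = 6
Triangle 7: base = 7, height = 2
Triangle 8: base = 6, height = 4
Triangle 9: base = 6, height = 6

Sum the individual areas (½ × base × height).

(1/2)×7×5 + (1/2)×5×7 + (1/2)×6×5 + (1/2)×6×7 + (1/2)×3×4 + (1/2)×2×6 + (1/2)×7×2 + (1/2)×6×4 + (1/2)×6×6 = 120.0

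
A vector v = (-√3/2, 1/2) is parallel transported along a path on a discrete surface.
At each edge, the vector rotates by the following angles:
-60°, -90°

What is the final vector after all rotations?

Total rotation: (-60°) + (-90°) = -150°. Final vector: (1, 0)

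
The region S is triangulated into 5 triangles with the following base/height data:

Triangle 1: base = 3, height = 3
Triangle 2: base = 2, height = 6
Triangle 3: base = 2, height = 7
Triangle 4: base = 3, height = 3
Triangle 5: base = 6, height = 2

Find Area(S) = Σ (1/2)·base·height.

(1/2)×3×3 + (1/2)×2×6 + (1/2)×2×7 + (1/2)×3×3 + (1/2)×6×2 = 28.0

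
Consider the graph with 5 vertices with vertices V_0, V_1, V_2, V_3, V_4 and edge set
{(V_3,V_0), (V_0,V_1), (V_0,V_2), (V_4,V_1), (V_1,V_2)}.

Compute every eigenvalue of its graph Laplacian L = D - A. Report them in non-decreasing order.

Degrees: deg(V_0) = 3, deg(V_1) = 3, deg(V_2) = 2, deg(V_3) = 1, deg(V_4) = 1.
L = D − A with rows/columns ordered (V_0, V_1, V_2, V_3, V_4):
  [ 3, -1, -1, -1,  0]
  [-1,  3, -1,  0, -1]
  [-1, -1,  2,  0,  0]
  [-1,  0,  0,  1,  0]
  [ 0, -1,  0,  0,  1]
Characteristic polynomial: det(λI − L) = λ(λ² − 5λ + 3)(λ² − 5λ + 5).
Roots: λ = 0; (λ² − 5λ + 3) = 0 ⇒ λ = (5 ± √13)/2 ≈ 0.6972, 4.3028; (λ² − 5λ + 5) = 0 ⇒ λ = (5 ± √5)/2 ≈ 1.382, 3.618.
(Check: the roots sum (with multiplicity) to 10, matching trace L = Σdeg = 2·5 = 10.)
Laplacian eigenvalues (increasing order): [0.0, 0.6972, 1.382, 3.618, 4.3028]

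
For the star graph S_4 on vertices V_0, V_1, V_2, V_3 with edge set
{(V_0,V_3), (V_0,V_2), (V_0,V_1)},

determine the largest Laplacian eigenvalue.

The star S_4 is the complete bipartite graph K_{1,3} (one hub of degree 3, 3 leaves of degree 1). The Laplacian spectrum of K_{p,q} is 0, p (multiplicity q−1), q (multiplicity p−1), p+q. With p = 1, q = 3: 0 once, 1 with multiplicity 2, and 4 once. (Check: trace L = sum of degrees = 6 = 2·1 + 4.)
Laplacian eigenvalues: [0.0, 1.0, 1.0, 4.0]. Largest eigenvalue (spectral radius) = 4.0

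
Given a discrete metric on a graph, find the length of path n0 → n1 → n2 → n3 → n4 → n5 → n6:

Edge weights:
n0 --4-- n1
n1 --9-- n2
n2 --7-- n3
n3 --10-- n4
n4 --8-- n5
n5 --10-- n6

Arc length = 4 + 9 + 7 + 10 + 8 + 10 = 48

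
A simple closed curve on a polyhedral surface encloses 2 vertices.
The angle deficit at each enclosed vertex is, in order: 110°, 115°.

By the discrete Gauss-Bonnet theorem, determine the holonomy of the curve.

Holonomy = total enclosed curvature = 110° + 115° = 225°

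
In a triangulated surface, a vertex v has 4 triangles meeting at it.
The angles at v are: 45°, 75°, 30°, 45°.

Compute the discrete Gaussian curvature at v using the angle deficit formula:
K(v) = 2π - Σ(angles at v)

Sum of angles = 195°. K = 360° - 195° = 165°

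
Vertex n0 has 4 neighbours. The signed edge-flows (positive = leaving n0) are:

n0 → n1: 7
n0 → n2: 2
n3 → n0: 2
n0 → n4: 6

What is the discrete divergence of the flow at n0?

Divergence = sum of outgoing flows = 7 + 2 + (-2) + 6 = 13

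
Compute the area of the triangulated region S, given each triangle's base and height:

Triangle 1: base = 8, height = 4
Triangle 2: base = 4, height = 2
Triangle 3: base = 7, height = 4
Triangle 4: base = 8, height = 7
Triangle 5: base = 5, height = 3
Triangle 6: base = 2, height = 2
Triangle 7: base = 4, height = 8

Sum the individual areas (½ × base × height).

(1/2)×8×4 + (1/2)×4×2 + (1/2)×7×4 + (1/2)×8×7 + (1/2)×5×3 + (1/2)×2×2 + (1/2)×4×8 = 87.5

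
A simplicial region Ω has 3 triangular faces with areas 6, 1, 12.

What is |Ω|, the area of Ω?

6 + 1 + 12 = 19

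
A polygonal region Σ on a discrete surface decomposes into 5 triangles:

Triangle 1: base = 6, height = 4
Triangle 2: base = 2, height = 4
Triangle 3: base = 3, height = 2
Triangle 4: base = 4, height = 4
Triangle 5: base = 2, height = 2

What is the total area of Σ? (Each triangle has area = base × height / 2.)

(1/2)×6×4 + (1/2)×2×4 + (1/2)×3×2 + (1/2)×4×4 + (1/2)×2×2 = 29.0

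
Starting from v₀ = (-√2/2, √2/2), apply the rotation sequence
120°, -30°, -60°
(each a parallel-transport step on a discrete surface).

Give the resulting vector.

Total rotation: 120° + (-30°) + (-60°) = 30°. Final vector: (-0.9659, 0.2588)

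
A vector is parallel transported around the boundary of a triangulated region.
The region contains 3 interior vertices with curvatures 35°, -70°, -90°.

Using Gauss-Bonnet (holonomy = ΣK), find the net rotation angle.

Holonomy = total enclosed curvature = 35° + (-70°) + (-90°) = -125°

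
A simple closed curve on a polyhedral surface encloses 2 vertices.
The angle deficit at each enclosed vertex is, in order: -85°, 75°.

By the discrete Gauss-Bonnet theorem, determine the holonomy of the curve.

Holonomy = total enclosed curvature = (-85°) + 75° = -10°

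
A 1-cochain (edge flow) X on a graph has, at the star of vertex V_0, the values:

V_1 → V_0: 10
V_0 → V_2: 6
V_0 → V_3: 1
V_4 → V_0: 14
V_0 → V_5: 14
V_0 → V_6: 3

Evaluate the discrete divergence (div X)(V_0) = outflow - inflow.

Divergence = sum of outgoing flows = (-10) + 6 + 1 + (-14) + 14 + 3 = 0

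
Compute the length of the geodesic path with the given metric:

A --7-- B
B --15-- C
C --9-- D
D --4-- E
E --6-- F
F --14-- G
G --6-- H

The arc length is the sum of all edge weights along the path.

Arc length = 7 + 15 + 9 + 4 + 6 + 14 + 6 = 61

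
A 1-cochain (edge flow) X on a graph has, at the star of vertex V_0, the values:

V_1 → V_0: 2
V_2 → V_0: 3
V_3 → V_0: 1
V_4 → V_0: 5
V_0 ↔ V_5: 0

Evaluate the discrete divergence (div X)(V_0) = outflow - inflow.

Divergence = sum of outgoing flows = (-2) + (-3) + (-1) + (-5) + 0 = -11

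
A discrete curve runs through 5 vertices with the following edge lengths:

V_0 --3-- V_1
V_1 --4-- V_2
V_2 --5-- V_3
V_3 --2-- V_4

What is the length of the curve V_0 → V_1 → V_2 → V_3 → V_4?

Arc length = 3 + 4 + 5 + 2 = 14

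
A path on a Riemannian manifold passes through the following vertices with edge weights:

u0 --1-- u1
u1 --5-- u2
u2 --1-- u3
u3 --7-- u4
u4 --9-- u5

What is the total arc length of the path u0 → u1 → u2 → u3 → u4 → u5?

Arc length = 1 + 5 + 1 + 7 + 9 = 23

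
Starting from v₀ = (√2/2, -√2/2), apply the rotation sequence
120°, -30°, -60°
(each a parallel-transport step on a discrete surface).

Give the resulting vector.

Total rotation: 120° + (-30°) + (-60°) = 30°. Final vector: (0.9659, -0.2588)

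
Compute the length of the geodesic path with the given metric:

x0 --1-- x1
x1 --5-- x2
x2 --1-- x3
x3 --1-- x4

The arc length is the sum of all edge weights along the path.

Arc length = 1 + 5 + 1 + 1 = 8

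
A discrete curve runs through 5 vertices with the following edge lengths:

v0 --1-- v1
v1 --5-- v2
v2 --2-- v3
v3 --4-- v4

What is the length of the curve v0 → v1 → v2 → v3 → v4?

Arc length = 1 + 5 + 2 + 4 = 12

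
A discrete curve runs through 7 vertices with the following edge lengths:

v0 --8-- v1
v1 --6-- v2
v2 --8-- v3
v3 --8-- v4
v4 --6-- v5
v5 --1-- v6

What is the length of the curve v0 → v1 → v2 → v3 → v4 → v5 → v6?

Arc length = 8 + 6 + 8 + 8 + 6 + 1 = 37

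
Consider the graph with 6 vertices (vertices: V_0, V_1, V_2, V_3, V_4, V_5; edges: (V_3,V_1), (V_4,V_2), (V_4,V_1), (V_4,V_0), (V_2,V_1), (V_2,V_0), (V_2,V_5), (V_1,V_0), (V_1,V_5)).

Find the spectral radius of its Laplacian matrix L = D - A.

Degrees: deg(V_0) = 3, deg(V_1) = 5, deg(V_2) = 4, deg(V_3) = 1, deg(V_4) = 3, deg(V_5) = 2.
L = D − A with rows/columns ordered (V_0, V_1, V_2, V_3, V_4, V_5):
  [ 3, -1, -1,  0, -1,  0]
  [-1,  5, -1, -1, -1, -1]
  [-1, -1,  4,  0, -1, -1]
  [ 0, -1,  0,  1,  0,  0]
  [-1, -1, -1,  0,  3,  0]
  [ 0, -1, -1,  0,  0,  2]
Characteristic polynomial: det(λI − L) = λ(λ − 1)(λ − 2)(λ − 4)(λ − 5)(λ − 6).
Roots: λ = 0; (λ − 1) = 0 ⇒ λ = 1; (λ − 2) = 0 ⇒ λ = 2; (λ − 4) = 0 ⇒ λ = 4; (λ − 5) = 0 ⇒ λ = 5; (λ − 6) = 0 ⇒ λ = 6.
(Check: the roots sum (with multiplicity) to 18, matching trace L = Σdeg = 2·9 = 18.)
Laplacian eigenvalues: [0.0, 1.0, 2.0, 4.0, 5.0, 6.0]. Largest eigenvalue (spectral radius) = 6.0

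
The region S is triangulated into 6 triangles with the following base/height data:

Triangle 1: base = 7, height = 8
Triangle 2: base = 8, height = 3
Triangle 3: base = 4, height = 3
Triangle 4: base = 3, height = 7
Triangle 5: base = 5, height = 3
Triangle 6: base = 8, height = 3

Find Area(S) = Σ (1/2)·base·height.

(1/2)×7×8 + (1/2)×8×3 + (1/2)×4×3 + (1/2)×3×7 + (1/2)×5×3 + (1/2)×8×3 = 76.0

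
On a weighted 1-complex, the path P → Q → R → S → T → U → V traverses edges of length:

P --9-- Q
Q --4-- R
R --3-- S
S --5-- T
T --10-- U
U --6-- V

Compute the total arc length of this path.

Arc length = 9 + 4 + 3 + 5 + 10 + 6 = 37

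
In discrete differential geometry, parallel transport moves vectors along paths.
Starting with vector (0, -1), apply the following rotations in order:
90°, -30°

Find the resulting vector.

Total rotation: 90° + (-30°) = 60°. Final vector: (0.8660, -0.5000)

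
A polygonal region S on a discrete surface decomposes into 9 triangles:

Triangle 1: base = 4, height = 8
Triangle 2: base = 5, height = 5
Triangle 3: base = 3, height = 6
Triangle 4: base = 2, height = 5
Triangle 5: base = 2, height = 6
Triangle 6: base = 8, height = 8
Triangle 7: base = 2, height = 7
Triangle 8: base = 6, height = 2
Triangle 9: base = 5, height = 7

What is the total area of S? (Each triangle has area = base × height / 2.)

(1/2)×4×8 + (1/2)×5×5 + (1/2)×3×6 + (1/2)×2×5 + (1/2)×2×6 + (1/2)×8×8 + (1/2)×2×7 + (1/2)×6×2 + (1/2)×5×7 = 111.0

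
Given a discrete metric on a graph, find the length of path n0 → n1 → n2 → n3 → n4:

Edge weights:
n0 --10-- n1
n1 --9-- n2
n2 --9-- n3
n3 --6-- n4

Arc length = 10 + 9 + 9 + 6 = 34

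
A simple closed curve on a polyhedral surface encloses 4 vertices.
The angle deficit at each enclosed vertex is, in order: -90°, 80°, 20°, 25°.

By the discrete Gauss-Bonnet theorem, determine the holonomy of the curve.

Holonomy = total enclosed curvature = (-90°) + 80° + 20° + 25° = 35°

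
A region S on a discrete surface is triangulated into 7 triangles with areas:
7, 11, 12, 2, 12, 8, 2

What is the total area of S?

7 + 11 + 12 + 2 + 12 + 8 + 2 = 54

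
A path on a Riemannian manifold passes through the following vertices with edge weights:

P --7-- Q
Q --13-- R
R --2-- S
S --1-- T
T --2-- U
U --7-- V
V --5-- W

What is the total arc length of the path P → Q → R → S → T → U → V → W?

Arc length = 7 + 13 + 2 + 1 + 2 + 7 + 5 = 37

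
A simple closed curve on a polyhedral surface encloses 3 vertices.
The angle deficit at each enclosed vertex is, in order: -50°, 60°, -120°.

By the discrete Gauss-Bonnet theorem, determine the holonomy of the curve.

Holonomy = total enclosed curvature = (-50°) + 60° + (-120°) = -110°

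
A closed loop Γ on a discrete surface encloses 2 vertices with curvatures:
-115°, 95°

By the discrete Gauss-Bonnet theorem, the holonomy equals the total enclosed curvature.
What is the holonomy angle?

Holonomy = total enclosed curvature = (-115°) + 95° = -20°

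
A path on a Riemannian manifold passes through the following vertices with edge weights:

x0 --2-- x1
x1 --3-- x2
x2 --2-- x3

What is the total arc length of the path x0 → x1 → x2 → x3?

Arc length = 2 + 3 + 2 = 7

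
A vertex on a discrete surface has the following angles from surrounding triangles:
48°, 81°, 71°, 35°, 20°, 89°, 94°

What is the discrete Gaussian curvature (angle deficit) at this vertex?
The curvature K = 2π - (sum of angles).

Sum of angles = 438°. K = 360° - 438° = -78° = -13π/30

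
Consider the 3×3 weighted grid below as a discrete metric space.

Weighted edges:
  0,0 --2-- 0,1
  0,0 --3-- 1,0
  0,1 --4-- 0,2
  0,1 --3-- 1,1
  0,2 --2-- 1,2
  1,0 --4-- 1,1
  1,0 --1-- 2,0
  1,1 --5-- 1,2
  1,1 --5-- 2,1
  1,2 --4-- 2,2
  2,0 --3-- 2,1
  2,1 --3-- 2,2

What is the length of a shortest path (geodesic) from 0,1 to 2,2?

Shortest path: 0,1 → 0,2 → 1,2 → 2,2, total weight = 10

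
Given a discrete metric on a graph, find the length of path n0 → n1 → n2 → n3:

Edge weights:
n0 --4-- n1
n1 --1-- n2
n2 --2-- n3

Arc length = 4 + 1 + 2 = 7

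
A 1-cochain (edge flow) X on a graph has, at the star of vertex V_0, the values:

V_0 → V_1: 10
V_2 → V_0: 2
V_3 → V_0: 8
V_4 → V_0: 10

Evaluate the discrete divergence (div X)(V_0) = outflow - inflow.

Divergence = sum of outgoing flows = 10 + (-2) + (-8) + (-10) = -10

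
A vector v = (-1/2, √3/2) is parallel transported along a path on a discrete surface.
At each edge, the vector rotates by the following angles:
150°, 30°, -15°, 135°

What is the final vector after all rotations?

Total rotation: 150° + 30° + (-15°) + 135° = 300° ≡ -60° (mod 360°). Final vector: (0.5000, 0.8660)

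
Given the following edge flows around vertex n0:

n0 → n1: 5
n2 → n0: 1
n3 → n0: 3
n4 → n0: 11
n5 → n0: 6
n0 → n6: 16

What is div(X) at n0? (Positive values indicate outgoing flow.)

Divergence = sum of outgoing flows = 5 + (-1) + (-3) + (-11) + (-6) + 16 = 0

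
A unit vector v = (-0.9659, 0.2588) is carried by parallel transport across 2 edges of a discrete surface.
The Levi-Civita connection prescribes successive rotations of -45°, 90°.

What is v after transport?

Total rotation: (-45°) + 90° = 45°. Final vector: (-0.8660, -0.5000)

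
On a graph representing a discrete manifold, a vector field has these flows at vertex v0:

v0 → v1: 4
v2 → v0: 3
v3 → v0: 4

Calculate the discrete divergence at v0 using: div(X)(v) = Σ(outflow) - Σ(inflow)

Divergence = sum of outgoing flows = 4 + (-3) + (-4) = -3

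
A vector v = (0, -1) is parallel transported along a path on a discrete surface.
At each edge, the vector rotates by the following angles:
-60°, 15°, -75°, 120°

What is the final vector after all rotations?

Total rotation: (-60°) + 15° + (-75°) + 120° = 0°. Final vector: (0, -1)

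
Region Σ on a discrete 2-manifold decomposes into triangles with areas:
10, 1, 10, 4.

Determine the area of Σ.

10 + 1 + 10 + 4 = 25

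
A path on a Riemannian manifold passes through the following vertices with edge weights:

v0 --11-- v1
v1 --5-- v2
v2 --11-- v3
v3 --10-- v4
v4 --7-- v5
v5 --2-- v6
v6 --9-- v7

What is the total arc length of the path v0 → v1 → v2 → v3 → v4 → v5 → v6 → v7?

Arc length = 11 + 5 + 11 + 10 + 7 + 2 + 9 = 55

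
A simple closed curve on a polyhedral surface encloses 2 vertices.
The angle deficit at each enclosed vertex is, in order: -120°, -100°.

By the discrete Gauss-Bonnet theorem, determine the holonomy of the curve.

Holonomy = total enclosed curvature = (-120°) + (-100°) = -220°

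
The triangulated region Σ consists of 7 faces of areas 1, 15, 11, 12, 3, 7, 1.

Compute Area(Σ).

1 + 15 + 11 + 12 + 3 + 7 + 1 = 50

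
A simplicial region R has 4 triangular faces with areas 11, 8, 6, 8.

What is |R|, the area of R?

11 + 8 + 6 + 8 = 33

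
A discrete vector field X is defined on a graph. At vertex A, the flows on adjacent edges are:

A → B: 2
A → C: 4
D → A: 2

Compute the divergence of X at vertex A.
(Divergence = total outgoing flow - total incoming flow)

Divergence = sum of outgoing flows = 2 + 4 + (-2) = 4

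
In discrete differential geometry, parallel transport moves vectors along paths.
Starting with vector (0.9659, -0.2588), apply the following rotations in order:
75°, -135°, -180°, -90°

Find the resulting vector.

Total rotation: 75° + (-135°) + (-180°) + (-90°) = -330° ≡ 30° (mod 360°). Final vector: (0.9659, 0.2588)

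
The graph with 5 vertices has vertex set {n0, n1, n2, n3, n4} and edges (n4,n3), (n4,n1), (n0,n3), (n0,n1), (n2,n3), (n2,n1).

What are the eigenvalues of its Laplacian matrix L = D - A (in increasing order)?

Degrees: deg(n0) = 2, deg(n1) = 3, deg(n2) = 2, deg(n3) = 3, deg(n4) = 2.
L = D − A with rows/columns ordered (n0, n1, n2, n3, n4):
  [ 2, -1,  0, -1,  0]
  [-1,  3, -1,  0, -1]
  [ 0, -1,  2, -1,  0]
  [-1,  0, -1,  3, -1]
  [ 0, -1,  0, -1,  2]
Characteristic polynomial: det(λI − L) = λ(λ − 2)²(λ − 3)(λ − 5).
Roots: λ = 0; (λ − 2) = 0 ⇒ λ = 2 (multiplicity 2); (λ − 3) = 0 ⇒ λ = 3; (λ − 5) = 0 ⇒ λ = 5.
(Check: the roots sum (with multiplicity) to 12, matching trace L = Σdeg = 2·6 = 12.)
Laplacian eigenvalues (increasing order): [0.0, 2.0, 2.0, 3.0, 5.0]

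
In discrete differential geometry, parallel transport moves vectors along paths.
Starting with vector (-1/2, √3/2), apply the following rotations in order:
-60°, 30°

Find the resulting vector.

Total rotation: (-60°) + 30° = -30°. Final vector: (0, 1)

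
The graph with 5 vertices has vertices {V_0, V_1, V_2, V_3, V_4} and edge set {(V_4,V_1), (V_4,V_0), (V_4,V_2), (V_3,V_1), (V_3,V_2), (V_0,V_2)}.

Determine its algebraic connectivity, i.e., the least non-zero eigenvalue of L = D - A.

Degrees: deg(V_0) = 2, deg(V_1) = 2, deg(V_2) = 3, deg(V_3) = 2, deg(V_4) = 3.
L = D − A with rows/columns ordered (V_0, V_1, V_2, V_3, V_4):
  [ 2,  0, -1,  0, -1]
  [ 0,  2,  0, -1, -1]
  [-1,  0,  3, -1, -1]
  [ 0, -1, -1,  2,  0]
  [-1, -1, -1,  0,  3]
Characteristic polynomial: det(λI − L) = λ(λ² − 5λ + 5)(λ² − 7λ + 11).
Roots: λ = 0; (λ² − 5λ + 5) = 0 ⇒ λ = (5 ± √5)/2 ≈ 1.382, 3.618; (λ² − 7λ + 11) = 0 ⇒ λ = (7 ± √5)/2 ≈ 2.382, 4.618.
(Check: the roots sum (with multiplicity) to 12, matching trace L = Σdeg = 2·6 = 12.)
Laplacian eigenvalues: [0.0, 1.382, 2.382, 3.618, 4.618]. Algebraic connectivity (smallest non-zero eigenvalue) = 1.382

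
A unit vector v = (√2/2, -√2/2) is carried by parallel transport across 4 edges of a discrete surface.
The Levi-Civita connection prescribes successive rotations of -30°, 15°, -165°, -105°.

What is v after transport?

Total rotation: (-30°) + 15° + (-165°) + (-105°) = -285° ≡ 75° (mod 360°). Final vector: (0.8660, 0.5000)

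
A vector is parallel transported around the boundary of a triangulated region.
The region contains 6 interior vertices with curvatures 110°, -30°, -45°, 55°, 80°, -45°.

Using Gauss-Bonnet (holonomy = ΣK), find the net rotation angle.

Holonomy = total enclosed curvature = 110° + (-30°) + (-45°) + 55° + 80° + (-45°) = 125°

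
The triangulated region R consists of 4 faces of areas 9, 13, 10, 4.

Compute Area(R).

9 + 13 + 10 + 4 = 36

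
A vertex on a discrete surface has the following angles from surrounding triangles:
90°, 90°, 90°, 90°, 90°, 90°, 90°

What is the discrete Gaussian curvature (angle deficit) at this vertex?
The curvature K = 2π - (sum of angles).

Sum of angles = 630°. K = 360° - 630° = -270°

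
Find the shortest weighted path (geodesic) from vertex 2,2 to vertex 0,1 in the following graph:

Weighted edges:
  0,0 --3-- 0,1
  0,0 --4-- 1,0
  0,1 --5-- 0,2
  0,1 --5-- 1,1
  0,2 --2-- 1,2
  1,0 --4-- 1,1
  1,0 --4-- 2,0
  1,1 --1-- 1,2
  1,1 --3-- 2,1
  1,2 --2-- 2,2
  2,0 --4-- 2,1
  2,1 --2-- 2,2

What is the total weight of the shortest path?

Shortest path: 2,2 → 1,2 → 1,1 → 0,1, total weight = 8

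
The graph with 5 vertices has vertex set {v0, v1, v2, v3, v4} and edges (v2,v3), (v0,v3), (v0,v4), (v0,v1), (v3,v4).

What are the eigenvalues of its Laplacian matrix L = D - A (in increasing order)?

Degrees: deg(v0) = 3, deg(v1) = 1, deg(v2) = 1, deg(v3) = 3, deg(v4) = 2.
L = D − A with rows/columns ordered (v0, v1, v2, v3, v4):
  [ 3, -1,  0, -1, -1]
  [-1,  1,  0,  0,  0]
  [ 0,  0,  1, -1,  0]
  [-1,  0, -1,  3, -1]
  [-1,  0,  0, -1,  2]
Characteristic polynomial: det(λI − L) = λ(λ² − 5λ + 3)(λ² − 5λ + 5).
Roots: λ = 0; (λ² − 5λ + 3) = 0 ⇒ λ = (5 ± √13)/2 ≈ 0.6972, 4.3028; (λ² − 5λ + 5) = 0 ⇒ λ = (5 ± √5)/2 ≈ 1.382, 3.618.
(Check: the roots sum (with multiplicity) to 10, matching trace L = Σdeg = 2·5 = 10.)
Laplacian eigenvalues (increasing order): [0.0, 0.6972, 1.382, 3.618, 4.3028]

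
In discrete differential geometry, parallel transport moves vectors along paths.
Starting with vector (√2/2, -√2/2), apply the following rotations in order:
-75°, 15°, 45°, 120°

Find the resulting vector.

Total rotation: (-75°) + 15° + 45° + 120° = 105°. Final vector: (0.5000, 0.8660)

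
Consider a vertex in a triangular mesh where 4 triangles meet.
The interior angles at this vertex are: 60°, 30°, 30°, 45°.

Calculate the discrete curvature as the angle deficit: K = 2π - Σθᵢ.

Sum of angles = 165°. K = 360° - 165° = 195° = 13π/12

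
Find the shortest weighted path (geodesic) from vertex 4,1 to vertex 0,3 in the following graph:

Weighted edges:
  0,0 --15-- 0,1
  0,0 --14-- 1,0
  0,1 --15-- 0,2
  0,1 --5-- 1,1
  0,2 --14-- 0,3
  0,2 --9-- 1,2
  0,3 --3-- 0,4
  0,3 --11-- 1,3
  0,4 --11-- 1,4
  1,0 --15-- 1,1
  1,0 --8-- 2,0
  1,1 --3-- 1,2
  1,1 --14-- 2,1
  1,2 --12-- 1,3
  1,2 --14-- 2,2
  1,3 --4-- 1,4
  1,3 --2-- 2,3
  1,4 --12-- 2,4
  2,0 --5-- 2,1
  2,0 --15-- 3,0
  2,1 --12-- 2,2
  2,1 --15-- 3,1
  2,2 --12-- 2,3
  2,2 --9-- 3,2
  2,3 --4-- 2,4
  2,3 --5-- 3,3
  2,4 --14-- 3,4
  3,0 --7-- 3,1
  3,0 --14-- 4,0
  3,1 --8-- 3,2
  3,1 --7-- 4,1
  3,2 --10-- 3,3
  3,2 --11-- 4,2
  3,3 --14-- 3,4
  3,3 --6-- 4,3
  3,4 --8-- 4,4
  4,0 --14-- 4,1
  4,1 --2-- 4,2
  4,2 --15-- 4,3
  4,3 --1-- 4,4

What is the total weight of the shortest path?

Shortest path: 4,1 → 4,2 → 3,2 → 3,3 → 2,3 → 1,3 → 0,3, total weight = 41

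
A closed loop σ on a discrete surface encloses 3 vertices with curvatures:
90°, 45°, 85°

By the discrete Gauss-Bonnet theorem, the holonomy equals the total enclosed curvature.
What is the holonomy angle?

Holonomy = total enclosed curvature = 90° + 45° + 85° = 220°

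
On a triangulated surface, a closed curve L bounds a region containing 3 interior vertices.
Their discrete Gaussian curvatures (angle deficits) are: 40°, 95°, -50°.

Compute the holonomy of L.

Holonomy = total enclosed curvature = 40° + 95° + (-50°) = 85°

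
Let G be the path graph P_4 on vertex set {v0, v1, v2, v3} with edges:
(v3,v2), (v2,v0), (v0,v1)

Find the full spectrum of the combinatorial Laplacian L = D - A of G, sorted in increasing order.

The path graph P_n has Laplacian eigenvalues λ_k = 2 − 2cos(kπ/n), k = 0, 1, …, n−1. Here n = 4:
k=0: 2 − 2cos(0) = 0.0; k=1: 2 − 2cos(π/4) = 0.5858; k=2: 2 − 2cos(π/2) = 2.0; k=3: 2 − 2cos(3π/4) = 3.4142.
Laplacian eigenvalues (increasing order): [0.0, 0.5858, 2.0, 3.4142]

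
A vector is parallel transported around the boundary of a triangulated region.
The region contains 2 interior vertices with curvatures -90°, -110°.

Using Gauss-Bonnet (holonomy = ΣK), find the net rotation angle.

Holonomy = total enclosed curvature = (-90°) + (-110°) = -200°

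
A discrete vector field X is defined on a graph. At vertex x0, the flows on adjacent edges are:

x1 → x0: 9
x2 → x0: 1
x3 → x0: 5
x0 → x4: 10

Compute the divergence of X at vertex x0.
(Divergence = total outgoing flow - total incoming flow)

Divergence = sum of outgoing flows = (-9) + (-1) + (-5) + 10 = -5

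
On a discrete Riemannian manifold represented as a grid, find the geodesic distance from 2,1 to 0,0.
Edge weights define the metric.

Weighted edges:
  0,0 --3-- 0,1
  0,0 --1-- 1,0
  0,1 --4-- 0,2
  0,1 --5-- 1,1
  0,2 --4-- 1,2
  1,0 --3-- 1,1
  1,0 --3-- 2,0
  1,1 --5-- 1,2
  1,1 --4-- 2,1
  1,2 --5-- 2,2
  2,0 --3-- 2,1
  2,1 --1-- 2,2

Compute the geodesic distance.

Shortest path: 2,1 → 2,0 → 1,0 → 0,0, total weight = 7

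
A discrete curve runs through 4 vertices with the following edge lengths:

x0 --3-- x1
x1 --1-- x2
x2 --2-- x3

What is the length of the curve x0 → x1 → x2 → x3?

Arc length = 3 + 1 + 2 = 6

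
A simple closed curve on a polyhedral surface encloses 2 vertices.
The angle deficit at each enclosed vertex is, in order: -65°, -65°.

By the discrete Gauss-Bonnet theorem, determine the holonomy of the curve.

Holonomy = total enclosed curvature = (-65°) + (-65°) = -130°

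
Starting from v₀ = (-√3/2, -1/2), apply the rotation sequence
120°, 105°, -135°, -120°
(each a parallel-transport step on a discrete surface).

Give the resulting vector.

Total rotation: 120° + 105° + (-135°) + (-120°) = -30°. Final vector: (-1, 0)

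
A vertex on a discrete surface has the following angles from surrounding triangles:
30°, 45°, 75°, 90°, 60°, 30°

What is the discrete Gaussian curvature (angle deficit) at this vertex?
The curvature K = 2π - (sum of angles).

Sum of angles = 330°. K = 360° - 330° = 30° = π/6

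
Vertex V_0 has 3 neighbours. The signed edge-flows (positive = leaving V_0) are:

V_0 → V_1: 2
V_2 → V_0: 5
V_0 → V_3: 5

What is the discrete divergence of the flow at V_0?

Divergence = sum of outgoing flows = 2 + (-5) + 5 = 2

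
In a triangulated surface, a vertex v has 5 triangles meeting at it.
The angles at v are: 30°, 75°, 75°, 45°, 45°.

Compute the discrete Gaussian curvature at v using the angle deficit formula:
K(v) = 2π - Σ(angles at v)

Sum of angles = 270°. K = 360° - 270° = 90° = π/2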